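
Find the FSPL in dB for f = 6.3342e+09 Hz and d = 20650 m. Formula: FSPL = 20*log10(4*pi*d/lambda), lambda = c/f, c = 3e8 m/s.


lambda = c / f = 3.0000e+08 / 6.3342e+09 = 0.04736194 m
FSPL = 20 * log10(4*pi*20650/0.04736194) = 134.8 dB

134.8 dB


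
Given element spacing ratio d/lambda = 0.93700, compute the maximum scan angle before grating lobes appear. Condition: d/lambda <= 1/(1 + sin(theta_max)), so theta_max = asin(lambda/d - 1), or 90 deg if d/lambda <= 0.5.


lambda/d - 1 = 1/0.93700 - 1 = 0.06723586
theta_max = asin(0.06723586) = 3.855 deg

3.855 deg


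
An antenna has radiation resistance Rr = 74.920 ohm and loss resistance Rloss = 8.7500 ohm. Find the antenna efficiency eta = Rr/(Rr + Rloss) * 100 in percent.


eta = 74.920 / (74.920 + 8.7500) * 100 = 89.54%

89.54%


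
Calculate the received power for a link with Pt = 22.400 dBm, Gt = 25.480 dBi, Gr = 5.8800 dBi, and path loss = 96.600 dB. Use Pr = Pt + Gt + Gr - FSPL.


Pr = 22.400 + 25.480 + 5.8800 - 96.600 = -42.84 dBm

-42.84 dBm


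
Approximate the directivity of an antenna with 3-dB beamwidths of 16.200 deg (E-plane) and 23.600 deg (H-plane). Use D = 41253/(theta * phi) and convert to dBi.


D_linear = 41253 / (16.200 * 23.600) = 107.9018
D_dBi = 10 * log10(107.9018) = 20.33 dBi

20.33 dBi


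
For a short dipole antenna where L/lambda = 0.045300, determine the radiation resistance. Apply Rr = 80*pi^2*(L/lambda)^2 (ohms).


Rr = 80 * pi^2 * (0.045300)^2 = 80 * 9.869604 * 2.052090e-03 = 1.620 ohm

1.620 ohm


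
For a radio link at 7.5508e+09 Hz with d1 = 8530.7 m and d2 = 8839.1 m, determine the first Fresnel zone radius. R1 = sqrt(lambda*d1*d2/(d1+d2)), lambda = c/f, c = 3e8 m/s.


lambda = c / f = 3.0000e+08 / 7.5508e+09 = 0.03973089 m
R1 = sqrt(0.03973089 * 8530.7 * 8839.1 / (8530.7 + 8839.1)) = 13.13 m

13.13 m


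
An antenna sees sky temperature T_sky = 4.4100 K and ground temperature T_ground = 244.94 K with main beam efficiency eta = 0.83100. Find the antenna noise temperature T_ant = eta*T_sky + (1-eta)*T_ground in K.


T_ant = 0.83100 * 4.4100 + (1 - 0.83100) * 244.94 = 45.06 K

45.06 K


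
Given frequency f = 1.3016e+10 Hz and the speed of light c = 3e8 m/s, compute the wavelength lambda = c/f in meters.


lambda = c / f = 3.0000e+08 / 1.3016e+10 = 0.02305 m

0.02305 m


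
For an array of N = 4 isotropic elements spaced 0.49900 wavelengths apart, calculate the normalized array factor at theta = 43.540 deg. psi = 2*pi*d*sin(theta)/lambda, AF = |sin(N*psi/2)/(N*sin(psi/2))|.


psi = 2*pi*0.49900*sin(43.540 deg) = 2.159792 rad
AF = |sin(4*2.159792/2) / (4*sin(2.159792/2))| = 0.2619

0.2619


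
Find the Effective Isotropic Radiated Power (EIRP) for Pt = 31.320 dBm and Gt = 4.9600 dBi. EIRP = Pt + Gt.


EIRP = Pt + Gt = 31.320 + 4.9600 = 36.28 dBm

36.28 dBm


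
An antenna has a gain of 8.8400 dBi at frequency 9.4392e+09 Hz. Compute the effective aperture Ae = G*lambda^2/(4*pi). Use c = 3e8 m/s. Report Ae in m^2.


lambda = c / f = 3.0000e+08 / 9.4392e+09 = 0.03178235 m
G_linear = 10^(8.8400/10) = 7.655966
Ae = G_linear * lambda^2 / (4*pi) = 7.655966 * 0.03178235^2 / (4*pi) = 6.154e-04 m^2

6.154e-04 m^2


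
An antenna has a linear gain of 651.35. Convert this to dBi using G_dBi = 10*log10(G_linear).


G_dBi = 10 * log10(651.35) = 28.14 dBi

28.14 dBi


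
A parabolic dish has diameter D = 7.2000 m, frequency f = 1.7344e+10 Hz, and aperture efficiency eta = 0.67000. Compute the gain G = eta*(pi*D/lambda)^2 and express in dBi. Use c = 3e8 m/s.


lambda = c / f = 3.0000e+08 / 1.7344e+10 = 0.01729705 m
G_linear = 0.67000 * (pi * 7.2000 / 0.01729705)^2 = 1.145765e+06
G_dBi = 10 * log10(1.145765e+06) = 60.59 dBi

60.59 dBi


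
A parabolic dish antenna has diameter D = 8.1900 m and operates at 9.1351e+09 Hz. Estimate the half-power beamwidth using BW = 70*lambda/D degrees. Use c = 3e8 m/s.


lambda = c / f = 3.0000e+08 / 9.1351e+09 = 0.03284036 m
BW = 70 * 0.03284036 / 8.1900 = 0.2807 deg

0.2807 deg


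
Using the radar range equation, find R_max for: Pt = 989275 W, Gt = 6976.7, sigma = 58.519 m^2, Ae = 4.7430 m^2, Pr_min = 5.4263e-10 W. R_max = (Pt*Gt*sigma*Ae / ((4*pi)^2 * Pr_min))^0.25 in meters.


R^4 = 989275*6976.7*58.519*4.7430 / ((4*pi)^2 * 5.4263e-10) = 2.235597e+19
R_max = 2.235597e+19^0.25 = 68762 m

68762 m


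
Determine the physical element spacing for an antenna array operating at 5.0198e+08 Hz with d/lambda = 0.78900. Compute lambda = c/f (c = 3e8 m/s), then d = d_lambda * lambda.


lambda = c / f = 3.0000e+08 / 5.0198e+08 = 0.5976334 m
d = 0.78900 * 0.5976334 = 0.4715 m

0.4715 m


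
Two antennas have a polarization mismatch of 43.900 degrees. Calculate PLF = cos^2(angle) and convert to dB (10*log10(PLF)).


PLF_linear = cos^2(43.900 deg) = 0.5191939
PLF_dB = 10 * log10(0.5191939) = -2.847 dB

-2.847 dB


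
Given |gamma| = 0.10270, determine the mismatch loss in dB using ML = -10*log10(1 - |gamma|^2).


ML = -10 * log10(1 - 0.10270^2) = -10 * log10(0.98945271) = 0.04605 dB

0.04605 dB


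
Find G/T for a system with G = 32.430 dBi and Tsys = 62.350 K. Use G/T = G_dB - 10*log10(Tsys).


G/T = 32.430 - 10*log10(62.350) = 32.430 - 17.94836 = 14.48 dB/K

14.48 dB/K


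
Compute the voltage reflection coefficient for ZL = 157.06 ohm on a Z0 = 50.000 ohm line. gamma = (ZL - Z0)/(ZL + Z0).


gamma = (157.06 - 50.000) / (157.06 + 50.000) = 0.5170

0.5170


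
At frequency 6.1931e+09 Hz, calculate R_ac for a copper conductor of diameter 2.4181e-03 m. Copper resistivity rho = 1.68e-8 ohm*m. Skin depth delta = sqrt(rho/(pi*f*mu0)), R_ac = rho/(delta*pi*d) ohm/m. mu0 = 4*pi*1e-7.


delta = sqrt(1.68e-8 / (pi * 6.1931e+09 * 4*pi*1e-7)) = 8.289355e-07 m
R_ac = 1.68e-8 / (8.289355e-07 * pi * 2.4181e-03) = 2.668 ohm/m

2.668 ohm/m


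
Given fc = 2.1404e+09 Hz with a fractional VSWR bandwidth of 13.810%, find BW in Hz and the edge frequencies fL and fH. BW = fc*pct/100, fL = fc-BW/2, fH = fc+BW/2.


BW = 2.1404e+09 * 13.810/100 = 2.955892e+08 Hz
fL = 2.1404e+09 - 2.955892e+08/2 = 1.993e+09 Hz
fH = 2.1404e+09 + 2.955892e+08/2 = 2.288e+09 Hz

BW=2.956e+08 Hz, fL=1.993e+09 Hz, fH=2.288e+09 Hz


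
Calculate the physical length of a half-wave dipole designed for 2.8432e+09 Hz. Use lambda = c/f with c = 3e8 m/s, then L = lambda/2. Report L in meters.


lambda = c / f = 3.0000e+08 / 2.8432e+09 = 0.1055149 m
L = lambda / 2 = 0.1055149 / 2 = 0.05276 m

0.05276 m


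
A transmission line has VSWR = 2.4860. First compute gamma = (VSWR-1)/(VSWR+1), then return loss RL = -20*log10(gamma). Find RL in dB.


gamma = (2.4860 - 1) / (2.4860 + 1) = 0.4262765
RL = -20 * log10(0.4262765) = 7.406 dB

7.406 dB


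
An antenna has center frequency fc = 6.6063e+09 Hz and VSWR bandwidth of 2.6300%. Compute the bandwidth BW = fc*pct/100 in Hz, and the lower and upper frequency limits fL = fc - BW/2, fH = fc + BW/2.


BW = 6.6063e+09 * 2.6300/100 = 1.737457e+08 Hz
fL = 6.6063e+09 - 1.737457e+08/2 = 6.519e+09 Hz
fH = 6.6063e+09 + 1.737457e+08/2 = 6.693e+09 Hz

BW=1.737e+08 Hz, fL=6.519e+09 Hz, fH=6.693e+09 Hz


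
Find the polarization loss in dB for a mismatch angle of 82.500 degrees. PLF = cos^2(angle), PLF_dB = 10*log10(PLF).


PLF_linear = cos^2(82.500 deg) = 0.01703709
PLF_dB = 10 * log10(0.01703709) = -17.69 dB

-17.69 dB


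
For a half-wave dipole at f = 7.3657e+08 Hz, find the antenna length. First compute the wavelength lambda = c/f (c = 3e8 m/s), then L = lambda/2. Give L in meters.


lambda = c / f = 3.0000e+08 / 7.3657e+08 = 0.4072933 m
L = lambda / 2 = 0.4072933 / 2 = 0.2036 m

0.2036 m


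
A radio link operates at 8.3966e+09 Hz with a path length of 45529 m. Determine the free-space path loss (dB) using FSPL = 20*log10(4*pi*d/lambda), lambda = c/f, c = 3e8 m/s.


lambda = c / f = 3.0000e+08 / 8.3966e+09 = 0.03572875 m
FSPL = 20 * log10(4*pi*45529/0.03572875) = 144.1 dB

144.1 dB


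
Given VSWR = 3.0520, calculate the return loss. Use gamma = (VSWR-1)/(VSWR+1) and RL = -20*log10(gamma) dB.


gamma = (3.0520 - 1) / (3.0520 + 1) = 0.5064166
RL = -20 * log10(0.5064166) = 5.910 dB

5.910 dB


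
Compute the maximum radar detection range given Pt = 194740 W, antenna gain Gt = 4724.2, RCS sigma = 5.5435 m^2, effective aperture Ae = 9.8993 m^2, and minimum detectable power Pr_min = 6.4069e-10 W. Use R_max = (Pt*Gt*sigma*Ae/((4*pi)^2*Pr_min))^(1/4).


R^4 = 194740*4724.2*5.5435*9.8993 / ((4*pi)^2 * 6.4069e-10) = 4.990043e+17
R_max = 4.990043e+17^0.25 = 26578 m

26578 m


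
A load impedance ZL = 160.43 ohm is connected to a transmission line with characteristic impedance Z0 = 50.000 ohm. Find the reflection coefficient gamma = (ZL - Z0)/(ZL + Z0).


gamma = (160.43 - 50.000) / (160.43 + 50.000) = 0.5248

0.5248


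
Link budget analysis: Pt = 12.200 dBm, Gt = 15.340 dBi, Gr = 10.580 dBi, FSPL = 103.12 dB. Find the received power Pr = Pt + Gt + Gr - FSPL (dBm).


Pr = 12.200 + 15.340 + 10.580 - 103.12 = -65.00 dBm

-65.00 dBm


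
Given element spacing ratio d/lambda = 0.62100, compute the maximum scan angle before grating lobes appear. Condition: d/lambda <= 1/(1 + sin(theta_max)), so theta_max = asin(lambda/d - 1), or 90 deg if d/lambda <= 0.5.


lambda/d - 1 = 1/0.62100 - 1 = 0.6103060
theta_max = asin(0.6103060) = 37.61 deg

37.61 deg


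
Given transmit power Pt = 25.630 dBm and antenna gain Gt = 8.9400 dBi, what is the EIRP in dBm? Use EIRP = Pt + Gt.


EIRP = Pt + Gt = 25.630 + 8.9400 = 34.57 dBm

34.57 dBm


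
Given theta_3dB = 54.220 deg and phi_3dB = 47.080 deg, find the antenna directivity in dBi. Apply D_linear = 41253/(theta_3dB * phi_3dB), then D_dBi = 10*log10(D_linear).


D_linear = 41253 / (54.220 * 47.080) = 16.16068
D_dBi = 10 * log10(16.16068) = 12.08 dBi

12.08 dBi


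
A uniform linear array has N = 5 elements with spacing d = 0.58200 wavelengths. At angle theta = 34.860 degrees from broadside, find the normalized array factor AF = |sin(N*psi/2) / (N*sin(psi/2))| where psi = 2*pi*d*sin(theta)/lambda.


psi = 2*pi*0.58200*sin(34.860 deg) = 2.090137 rad
AF = |sin(5*2.090137/2) / (5*sin(2.090137/2))| = 0.2015

0.2015


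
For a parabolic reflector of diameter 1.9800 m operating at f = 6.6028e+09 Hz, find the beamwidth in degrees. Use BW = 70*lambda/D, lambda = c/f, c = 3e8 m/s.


lambda = c / f = 3.0000e+08 / 6.6028e+09 = 0.04543527 m
BW = 70 * 0.04543527 / 1.9800 = 1.606 deg

1.606 deg


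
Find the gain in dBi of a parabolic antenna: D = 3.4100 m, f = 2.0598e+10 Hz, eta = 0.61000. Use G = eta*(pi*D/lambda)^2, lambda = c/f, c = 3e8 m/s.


lambda = c / f = 3.0000e+08 / 2.0598e+10 = 0.01456452 m
G_linear = 0.61000 * (pi * 3.4100 / 0.01456452)^2 = 330024.4
G_dBi = 10 * log10(330024.4) = 55.19 dBi

55.19 dBi


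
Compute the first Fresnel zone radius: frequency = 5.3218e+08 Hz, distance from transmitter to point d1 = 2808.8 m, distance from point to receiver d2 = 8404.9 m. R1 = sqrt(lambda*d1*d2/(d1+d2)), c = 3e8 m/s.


lambda = c / f = 3.0000e+08 / 5.3218e+08 = 0.5637190 m
R1 = sqrt(0.5637190 * 2808.8 * 8404.9 / (2808.8 + 8404.9)) = 34.45 m

34.45 m


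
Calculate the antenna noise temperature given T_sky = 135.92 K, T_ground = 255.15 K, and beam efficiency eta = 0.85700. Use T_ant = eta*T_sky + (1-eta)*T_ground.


T_ant = 0.85700 * 135.92 + (1 - 0.85700) * 255.15 = 153.0 K

153.0 K


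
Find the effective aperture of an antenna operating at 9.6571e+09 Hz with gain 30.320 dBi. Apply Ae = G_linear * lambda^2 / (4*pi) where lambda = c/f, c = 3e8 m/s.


lambda = c / f = 3.0000e+08 / 9.6571e+09 = 0.03106523 m
G_linear = 10^(30.320/10) = 1076.465
Ae = G_linear * lambda^2 / (4*pi) = 1076.465 * 0.03106523^2 / (4*pi) = 0.08267 m^2

0.08267 m^2


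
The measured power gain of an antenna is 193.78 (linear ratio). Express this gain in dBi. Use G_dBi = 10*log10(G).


G_dBi = 10 * log10(193.78) = 22.87 dBi

22.87 dBi


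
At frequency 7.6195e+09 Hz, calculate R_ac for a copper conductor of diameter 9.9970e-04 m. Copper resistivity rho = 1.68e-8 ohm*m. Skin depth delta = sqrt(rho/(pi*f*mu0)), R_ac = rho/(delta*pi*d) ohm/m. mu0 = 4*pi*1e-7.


delta = sqrt(1.68e-8 / (pi * 7.6195e+09 * 4*pi*1e-7)) = 7.473285e-07 m
R_ac = 1.68e-8 / (7.473285e-07 * pi * 9.9970e-04) = 7.158 ohm/m

7.158 ohm/m


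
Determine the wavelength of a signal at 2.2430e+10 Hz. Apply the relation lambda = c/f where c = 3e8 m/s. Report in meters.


lambda = c / f = 3.0000e+08 / 2.2430e+10 = 0.01337 m

0.01337 m


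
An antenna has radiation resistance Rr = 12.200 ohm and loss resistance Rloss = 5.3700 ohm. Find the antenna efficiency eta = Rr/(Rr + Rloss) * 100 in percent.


eta = 12.200 / (12.200 + 5.3700) * 100 = 69.44%

69.44%


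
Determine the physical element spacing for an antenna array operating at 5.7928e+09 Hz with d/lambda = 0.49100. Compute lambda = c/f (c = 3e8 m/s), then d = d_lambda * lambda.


lambda = c / f = 3.0000e+08 / 5.7928e+09 = 0.05178843 m
d = 0.49100 * 0.05178843 = 0.02543 m

0.02543 m


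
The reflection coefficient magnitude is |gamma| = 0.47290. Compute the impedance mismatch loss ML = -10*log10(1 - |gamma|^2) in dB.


ML = -10 * log10(1 - 0.47290^2) = -10 * log10(0.77636559) = 1.099 dB

1.099 dB


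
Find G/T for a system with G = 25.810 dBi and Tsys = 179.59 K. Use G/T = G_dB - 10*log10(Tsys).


G/T = 25.810 - 10*log10(179.59) = 25.810 - 22.54282 = 3.267 dB/K

3.267 dB/K


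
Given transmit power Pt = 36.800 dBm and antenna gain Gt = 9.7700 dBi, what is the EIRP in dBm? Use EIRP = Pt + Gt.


EIRP = Pt + Gt = 36.800 + 9.7700 = 46.57 dBm

46.57 dBm


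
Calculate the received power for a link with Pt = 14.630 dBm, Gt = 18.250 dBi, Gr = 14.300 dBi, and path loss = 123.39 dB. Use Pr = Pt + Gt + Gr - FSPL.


Pr = 14.630 + 18.250 + 14.300 - 123.39 = -76.21 dBm

-76.21 dBm


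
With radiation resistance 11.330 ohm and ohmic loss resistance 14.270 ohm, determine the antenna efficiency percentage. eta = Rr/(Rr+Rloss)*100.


eta = 11.330 / (11.330 + 14.270) * 100 = 44.26%

44.26%


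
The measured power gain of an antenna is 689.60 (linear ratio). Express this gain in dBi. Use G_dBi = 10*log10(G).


G_dBi = 10 * log10(689.60) = 28.39 dBi

28.39 dBi


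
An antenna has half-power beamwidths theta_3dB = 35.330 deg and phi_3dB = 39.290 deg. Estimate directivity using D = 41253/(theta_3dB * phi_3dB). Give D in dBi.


D_linear = 41253 / (35.330 * 39.290) = 29.71870
D_dBi = 10 * log10(29.71870) = 14.73 dBi

14.73 dBi


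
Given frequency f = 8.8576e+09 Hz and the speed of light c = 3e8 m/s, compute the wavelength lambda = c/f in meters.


lambda = c / f = 3.0000e+08 / 8.8576e+09 = 0.03387 m

0.03387 m


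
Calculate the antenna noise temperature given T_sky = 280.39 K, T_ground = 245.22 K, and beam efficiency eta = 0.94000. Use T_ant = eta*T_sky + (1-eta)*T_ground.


T_ant = 0.94000 * 280.39 + (1 - 0.94000) * 245.22 = 278.3 K

278.3 K


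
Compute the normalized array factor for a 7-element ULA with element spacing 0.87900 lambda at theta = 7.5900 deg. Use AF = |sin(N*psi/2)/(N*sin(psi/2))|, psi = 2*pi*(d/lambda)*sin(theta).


psi = 2*pi*0.87900*sin(7.5900 deg) = 0.7294860 rad
AF = |sin(7*0.7294860/2) / (7*sin(0.7294860/2))| = 0.2223

0.2223


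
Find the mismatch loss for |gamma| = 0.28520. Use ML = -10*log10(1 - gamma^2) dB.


ML = -10 * log10(1 - 0.28520^2) = -10 * log10(0.91866096) = 0.3684 dB

0.3684 dB


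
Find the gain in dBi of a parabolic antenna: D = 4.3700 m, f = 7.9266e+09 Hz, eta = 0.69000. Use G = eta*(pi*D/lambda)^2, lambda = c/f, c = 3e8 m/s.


lambda = c / f = 3.0000e+08 / 7.9266e+09 = 0.03784725 m
G_linear = 0.69000 * (pi * 4.3700 / 0.03784725)^2 = 90791.05
G_dBi = 10 * log10(90791.05) = 49.58 dBi

49.58 dBi


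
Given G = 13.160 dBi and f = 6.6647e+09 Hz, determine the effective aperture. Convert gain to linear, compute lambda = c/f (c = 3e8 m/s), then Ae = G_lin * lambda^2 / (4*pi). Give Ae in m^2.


lambda = c / f = 3.0000e+08 / 6.6647e+09 = 0.04501328 m
G_linear = 10^(13.160/10) = 20.70141
Ae = G_linear * lambda^2 / (4*pi) = 20.70141 * 0.04501328^2 / (4*pi) = 3.338e-03 m^2

3.338e-03 m^2


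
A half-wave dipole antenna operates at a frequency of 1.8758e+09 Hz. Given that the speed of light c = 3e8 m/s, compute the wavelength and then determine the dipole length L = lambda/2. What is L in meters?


lambda = c / f = 3.0000e+08 / 1.8758e+09 = 0.1599318 m
L = lambda / 2 = 0.1599318 / 2 = 0.07997 m

0.07997 m


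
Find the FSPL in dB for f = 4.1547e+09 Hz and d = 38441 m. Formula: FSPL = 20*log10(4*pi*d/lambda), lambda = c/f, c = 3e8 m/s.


lambda = c / f = 3.0000e+08 / 4.1547e+09 = 0.07220738 m
FSPL = 20 * log10(4*pi*38441/0.07220738) = 136.5 dB

136.5 dB


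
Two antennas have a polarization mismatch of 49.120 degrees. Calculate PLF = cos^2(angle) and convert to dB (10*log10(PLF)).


PLF_linear = cos^2(49.120 deg) = 0.4283401
PLF_dB = 10 * log10(0.4283401) = -3.682 dB

-3.682 dB


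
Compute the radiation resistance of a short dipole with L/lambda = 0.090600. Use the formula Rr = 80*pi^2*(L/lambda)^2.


Rr = 80 * pi^2 * (0.090600)^2 = 80 * 9.869604 * 8.208360e-03 = 6.481 ohm

6.481 ohm


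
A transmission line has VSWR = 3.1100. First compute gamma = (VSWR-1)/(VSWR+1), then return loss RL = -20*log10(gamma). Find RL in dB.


gamma = (3.1100 - 1) / (3.1100 + 1) = 0.5133820
RL = -20 * log10(0.5133820) = 5.791 dB

5.791 dB


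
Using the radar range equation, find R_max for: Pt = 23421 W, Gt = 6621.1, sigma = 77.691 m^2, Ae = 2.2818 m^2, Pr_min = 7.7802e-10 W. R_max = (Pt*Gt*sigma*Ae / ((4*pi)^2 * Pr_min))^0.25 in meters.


R^4 = 23421*6621.1*77.691*2.2818 / ((4*pi)^2 * 7.7802e-10) = 2.237553e+17
R_max = 2.237553e+17^0.25 = 21749 m

21749 m


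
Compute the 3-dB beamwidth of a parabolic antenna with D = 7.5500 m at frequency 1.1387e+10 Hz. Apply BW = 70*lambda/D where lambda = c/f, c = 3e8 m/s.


lambda = c / f = 3.0000e+08 / 1.1387e+10 = 0.02634583 m
BW = 70 * 0.02634583 / 7.5500 = 0.2443 deg

0.2443 deg


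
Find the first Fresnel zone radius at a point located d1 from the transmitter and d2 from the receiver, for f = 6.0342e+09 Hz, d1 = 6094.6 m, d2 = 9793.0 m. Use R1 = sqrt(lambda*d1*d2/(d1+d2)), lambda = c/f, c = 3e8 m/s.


lambda = c / f = 3.0000e+08 / 6.0342e+09 = 0.04971662 m
R1 = sqrt(0.04971662 * 6094.6 * 9793.0 / (6094.6 + 9793.0)) = 13.67 m

13.67 m


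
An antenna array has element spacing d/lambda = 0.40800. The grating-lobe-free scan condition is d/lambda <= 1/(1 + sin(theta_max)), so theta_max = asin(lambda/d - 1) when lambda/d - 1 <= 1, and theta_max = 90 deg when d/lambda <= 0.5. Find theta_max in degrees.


lambda/d - 1 = 1/0.40800 - 1 = 1.450980 >= 1
d/lambda <= 0.5, so the array can scan to endfire without grating lobes: theta_max = 90 deg

90 deg


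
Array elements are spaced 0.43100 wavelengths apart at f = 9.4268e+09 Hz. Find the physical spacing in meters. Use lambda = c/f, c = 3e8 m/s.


lambda = c / f = 3.0000e+08 / 9.4268e+09 = 0.03182416 m
d = 0.43100 * 0.03182416 = 0.01372 m

0.01372 m


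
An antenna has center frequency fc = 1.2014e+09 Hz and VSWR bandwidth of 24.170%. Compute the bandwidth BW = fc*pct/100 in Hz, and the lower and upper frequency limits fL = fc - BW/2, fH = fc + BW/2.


BW = 1.2014e+09 * 24.170/100 = 2.903784e+08 Hz
fL = 1.2014e+09 - 2.903784e+08/2 = 1.056e+09 Hz
fH = 1.2014e+09 + 2.903784e+08/2 = 1.347e+09 Hz

BW=2.904e+08 Hz, fL=1.056e+09 Hz, fH=1.347e+09 Hz


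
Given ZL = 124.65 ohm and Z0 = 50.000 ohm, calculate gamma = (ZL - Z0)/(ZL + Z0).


gamma = (124.65 - 50.000) / (124.65 + 50.000) = 0.4274

0.4274


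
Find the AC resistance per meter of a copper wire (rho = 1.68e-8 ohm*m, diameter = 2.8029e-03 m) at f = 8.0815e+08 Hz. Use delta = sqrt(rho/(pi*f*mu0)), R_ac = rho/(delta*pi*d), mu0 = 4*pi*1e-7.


delta = sqrt(1.68e-8 / (pi * 8.0815e+08 * 4*pi*1e-7)) = 2.294715e-06 m
R_ac = 1.68e-8 / (2.294715e-06 * pi * 2.8029e-03) = 0.8314 ohm/m

0.8314 ohm/m


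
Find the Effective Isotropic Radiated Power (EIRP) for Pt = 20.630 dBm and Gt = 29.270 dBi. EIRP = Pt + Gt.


EIRP = Pt + Gt = 20.630 + 29.270 = 49.90 dBm

49.90 dBm


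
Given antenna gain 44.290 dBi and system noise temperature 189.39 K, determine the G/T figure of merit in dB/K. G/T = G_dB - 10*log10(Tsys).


G/T = 44.290 - 10*log10(189.39) = 44.290 - 22.77357 = 21.52 dB/K

21.52 dB/K


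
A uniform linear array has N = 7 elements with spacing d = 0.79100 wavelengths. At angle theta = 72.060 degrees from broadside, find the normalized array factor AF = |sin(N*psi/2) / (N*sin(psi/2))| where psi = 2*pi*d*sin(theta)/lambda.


psi = 2*pi*0.79100*sin(72.060 deg) = 4.728356 rad
AF = |sin(7*4.728356/2) / (7*sin(4.728356/2))| = 0.1518

0.1518


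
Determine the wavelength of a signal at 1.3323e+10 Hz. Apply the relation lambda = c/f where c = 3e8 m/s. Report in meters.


lambda = c / f = 3.0000e+08 / 1.3323e+10 = 0.02252 m

0.02252 m


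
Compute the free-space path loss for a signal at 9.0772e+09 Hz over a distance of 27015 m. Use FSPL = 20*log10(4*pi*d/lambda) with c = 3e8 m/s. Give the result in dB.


lambda = c / f = 3.0000e+08 / 9.0772e+09 = 0.03304984 m
FSPL = 20 * log10(4*pi*27015/0.03304984) = 140.2 dB

140.2 dB


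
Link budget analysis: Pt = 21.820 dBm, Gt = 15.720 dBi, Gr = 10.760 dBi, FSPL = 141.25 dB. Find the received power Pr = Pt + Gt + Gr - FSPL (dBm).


Pr = 21.820 + 15.720 + 10.760 - 141.25 = -92.95 dBm

-92.95 dBm


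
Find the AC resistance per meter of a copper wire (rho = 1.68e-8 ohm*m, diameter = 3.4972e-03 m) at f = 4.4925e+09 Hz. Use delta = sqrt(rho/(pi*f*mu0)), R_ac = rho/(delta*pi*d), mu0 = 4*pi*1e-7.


delta = sqrt(1.68e-8 / (pi * 4.4925e+09 * 4*pi*1e-7)) = 9.732642e-07 m
R_ac = 1.68e-8 / (9.732642e-07 * pi * 3.4972e-03) = 1.571 ohm/m

1.571 ohm/m


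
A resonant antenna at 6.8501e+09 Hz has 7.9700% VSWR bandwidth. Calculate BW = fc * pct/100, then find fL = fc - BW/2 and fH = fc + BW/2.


BW = 6.8501e+09 * 7.9700/100 = 5.459530e+08 Hz
fL = 6.8501e+09 - 5.459530e+08/2 = 6.577e+09 Hz
fH = 6.8501e+09 + 5.459530e+08/2 = 7.123e+09 Hz

BW=5.460e+08 Hz, fL=6.577e+09 Hz, fH=7.123e+09 Hz


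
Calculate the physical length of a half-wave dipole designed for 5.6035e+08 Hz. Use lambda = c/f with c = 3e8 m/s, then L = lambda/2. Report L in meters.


lambda = c / f = 3.0000e+08 / 5.6035e+08 = 0.5353797 m
L = lambda / 2 = 0.5353797 / 2 = 0.2677 m

0.2677 m


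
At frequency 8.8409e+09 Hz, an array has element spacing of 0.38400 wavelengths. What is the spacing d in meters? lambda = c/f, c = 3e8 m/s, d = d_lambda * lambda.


lambda = c / f = 3.0000e+08 / 8.8409e+09 = 0.03393320 m
d = 0.38400 * 0.03393320 = 0.01303 m

0.01303 m


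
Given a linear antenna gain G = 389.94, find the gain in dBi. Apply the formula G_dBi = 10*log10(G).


G_dBi = 10 * log10(389.94) = 25.91 dBi

25.91 dBi


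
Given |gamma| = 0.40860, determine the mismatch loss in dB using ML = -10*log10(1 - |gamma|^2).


ML = -10 * log10(1 - 0.40860^2) = -10 * log10(0.83304604) = 0.7933 dB

0.7933 dB


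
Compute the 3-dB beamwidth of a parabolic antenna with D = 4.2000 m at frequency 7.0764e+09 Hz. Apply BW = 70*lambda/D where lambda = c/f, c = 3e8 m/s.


lambda = c / f = 3.0000e+08 / 7.0764e+09 = 0.04239444 m
BW = 70 * 0.04239444 / 4.2000 = 0.7066 deg

0.7066 deg


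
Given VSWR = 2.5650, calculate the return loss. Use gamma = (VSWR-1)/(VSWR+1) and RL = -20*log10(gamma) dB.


gamma = (2.5650 - 1) / (2.5650 + 1) = 0.4389902
RL = -20 * log10(0.4389902) = 7.151 dB

7.151 dB


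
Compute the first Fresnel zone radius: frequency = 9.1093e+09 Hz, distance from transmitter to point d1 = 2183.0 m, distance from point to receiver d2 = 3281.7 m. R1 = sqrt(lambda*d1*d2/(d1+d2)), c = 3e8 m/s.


lambda = c / f = 3.0000e+08 / 9.1093e+09 = 0.03293338 m
R1 = sqrt(0.03293338 * 2183.0 * 3281.7 / (2183.0 + 3281.7)) = 6.571 m

6.571 m


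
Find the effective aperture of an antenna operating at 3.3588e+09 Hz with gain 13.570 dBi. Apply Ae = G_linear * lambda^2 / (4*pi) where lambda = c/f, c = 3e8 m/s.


lambda = c / f = 3.0000e+08 / 3.3588e+09 = 0.08931761 m
G_linear = 10^(13.570/10) = 22.75097
Ae = G_linear * lambda^2 / (4*pi) = 22.75097 * 0.08931761^2 / (4*pi) = 0.01444 m^2

0.01444 m^2


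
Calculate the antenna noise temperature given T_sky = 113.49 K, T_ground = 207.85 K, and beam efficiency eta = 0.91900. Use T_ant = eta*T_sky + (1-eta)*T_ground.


T_ant = 0.91900 * 113.49 + (1 - 0.91900) * 207.85 = 121.1 K

121.1 K


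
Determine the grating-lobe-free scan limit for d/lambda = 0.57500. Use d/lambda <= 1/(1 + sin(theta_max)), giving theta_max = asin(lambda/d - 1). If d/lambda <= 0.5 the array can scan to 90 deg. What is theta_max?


lambda/d - 1 = 1/0.57500 - 1 = 0.7391304
theta_max = asin(0.7391304) = 47.66 deg

47.66 deg


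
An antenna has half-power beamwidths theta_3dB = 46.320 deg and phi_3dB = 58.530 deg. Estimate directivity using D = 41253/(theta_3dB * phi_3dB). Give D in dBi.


D_linear = 41253 / (46.320 * 58.530) = 15.21628
D_dBi = 10 * log10(15.21628) = 11.82 dBi

11.82 dBi


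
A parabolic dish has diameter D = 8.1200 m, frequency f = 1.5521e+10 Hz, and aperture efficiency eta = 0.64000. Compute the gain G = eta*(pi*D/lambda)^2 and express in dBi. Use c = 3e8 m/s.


lambda = c / f = 3.0000e+08 / 1.5521e+10 = 0.01932865 m
G_linear = 0.64000 * (pi * 8.1200 / 0.01932865)^2 = 1.114779e+06
G_dBi = 10 * log10(1.114779e+06) = 60.47 dBi

60.47 dBi


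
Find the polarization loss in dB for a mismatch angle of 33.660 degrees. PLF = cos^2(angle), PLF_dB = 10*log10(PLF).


PLF_linear = cos^2(33.660 deg) = 0.6927920
PLF_dB = 10 * log10(0.6927920) = -1.594 dB

-1.594 dB


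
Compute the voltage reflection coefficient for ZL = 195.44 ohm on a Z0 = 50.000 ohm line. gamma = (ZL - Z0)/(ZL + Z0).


gamma = (195.44 - 50.000) / (195.44 + 50.000) = 0.5926

0.5926


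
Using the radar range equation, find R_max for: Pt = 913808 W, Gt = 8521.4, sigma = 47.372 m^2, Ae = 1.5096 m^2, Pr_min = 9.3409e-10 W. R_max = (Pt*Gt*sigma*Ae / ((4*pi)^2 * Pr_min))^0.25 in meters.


R^4 = 913808*8521.4*47.372*1.5096 / ((4*pi)^2 * 9.3409e-10) = 3.775210e+18
R_max = 3.775210e+18^0.25 = 44079 m

44079 m


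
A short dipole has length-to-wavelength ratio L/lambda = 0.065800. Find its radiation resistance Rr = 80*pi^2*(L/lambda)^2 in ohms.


Rr = 80 * pi^2 * (0.065800)^2 = 80 * 9.869604 * 4.329640e-03 = 3.419 ohm

3.419 ohm


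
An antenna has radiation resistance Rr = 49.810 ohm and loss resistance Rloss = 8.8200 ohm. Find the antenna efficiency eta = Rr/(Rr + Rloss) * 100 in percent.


eta = 49.810 / (49.810 + 8.8200) * 100 = 84.96%

84.96%


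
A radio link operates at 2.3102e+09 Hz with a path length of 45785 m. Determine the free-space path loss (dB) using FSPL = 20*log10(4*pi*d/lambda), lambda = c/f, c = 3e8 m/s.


lambda = c / f = 3.0000e+08 / 2.3102e+09 = 0.1298589 m
FSPL = 20 * log10(4*pi*45785/0.1298589) = 132.9 dB

132.9 dB


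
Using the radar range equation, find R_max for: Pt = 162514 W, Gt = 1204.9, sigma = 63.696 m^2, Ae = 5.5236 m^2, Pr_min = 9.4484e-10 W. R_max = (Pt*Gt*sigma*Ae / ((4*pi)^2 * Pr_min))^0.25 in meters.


R^4 = 162514*1204.9*63.696*5.5236 / ((4*pi)^2 * 9.4484e-10) = 4.617407e+17
R_max = 4.617407e+17^0.25 = 26068 m

26068 m


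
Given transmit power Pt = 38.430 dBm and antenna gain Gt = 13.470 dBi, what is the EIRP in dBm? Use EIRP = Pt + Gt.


EIRP = Pt + Gt = 38.430 + 13.470 = 51.90 dBm

51.90 dBm


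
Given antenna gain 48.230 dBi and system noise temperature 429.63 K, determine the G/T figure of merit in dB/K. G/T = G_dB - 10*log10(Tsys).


G/T = 48.230 - 10*log10(429.63) = 48.230 - 26.33095 = 21.90 dB/K

21.90 dB/K


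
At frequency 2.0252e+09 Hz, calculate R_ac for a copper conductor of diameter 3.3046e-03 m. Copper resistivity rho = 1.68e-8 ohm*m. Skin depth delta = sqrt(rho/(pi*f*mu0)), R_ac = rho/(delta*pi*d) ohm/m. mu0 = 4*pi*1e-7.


delta = sqrt(1.68e-8 / (pi * 2.0252e+09 * 4*pi*1e-7)) = 1.449575e-06 m
R_ac = 1.68e-8 / (1.449575e-06 * pi * 3.3046e-03) = 1.116 ohm/m

1.116 ohm/m


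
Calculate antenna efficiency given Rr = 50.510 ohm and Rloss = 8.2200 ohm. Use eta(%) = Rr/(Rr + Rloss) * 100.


eta = 50.510 / (50.510 + 8.2200) * 100 = 86.00%

86.00%


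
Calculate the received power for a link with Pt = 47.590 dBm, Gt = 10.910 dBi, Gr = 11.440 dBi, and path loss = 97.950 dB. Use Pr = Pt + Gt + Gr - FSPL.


Pr = 47.590 + 10.910 + 11.440 - 97.950 = -28.01 dBm

-28.01 dBm


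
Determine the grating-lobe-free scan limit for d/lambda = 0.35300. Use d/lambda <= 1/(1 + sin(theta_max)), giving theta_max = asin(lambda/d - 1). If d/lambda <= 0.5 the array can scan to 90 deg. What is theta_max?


lambda/d - 1 = 1/0.35300 - 1 = 1.832861 >= 1
d/lambda <= 0.5, so the array can scan to endfire without grating lobes: theta_max = 90 deg

90 deg


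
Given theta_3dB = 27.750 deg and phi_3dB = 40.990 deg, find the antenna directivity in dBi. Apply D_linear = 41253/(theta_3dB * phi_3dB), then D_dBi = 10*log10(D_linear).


D_linear = 41253 / (27.750 * 40.990) = 36.26725
D_dBi = 10 * log10(36.26725) = 15.60 dBi

15.60 dBi


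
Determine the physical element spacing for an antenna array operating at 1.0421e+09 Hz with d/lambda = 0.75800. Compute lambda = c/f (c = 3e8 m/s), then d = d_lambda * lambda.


lambda = c / f = 3.0000e+08 / 1.0421e+09 = 0.2878802 m
d = 0.75800 * 0.2878802 = 0.2182 m

0.2182 m


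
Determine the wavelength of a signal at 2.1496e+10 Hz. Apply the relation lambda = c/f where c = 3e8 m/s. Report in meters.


lambda = c / f = 3.0000e+08 / 2.1496e+10 = 0.01396 m

0.01396 m


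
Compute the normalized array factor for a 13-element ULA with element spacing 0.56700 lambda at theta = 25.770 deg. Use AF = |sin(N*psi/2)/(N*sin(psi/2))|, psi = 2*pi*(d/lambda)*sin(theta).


psi = 2*pi*0.56700*sin(25.770 deg) = 1.548860 rad
AF = |sin(13*1.548860/2) / (13*sin(1.548860/2))| = 0.06594

0.06594


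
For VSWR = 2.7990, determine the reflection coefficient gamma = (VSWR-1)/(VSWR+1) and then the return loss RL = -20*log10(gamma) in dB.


gamma = (2.7990 - 1) / (2.7990 + 1) = 0.4735457
RL = -20 * log10(0.4735457) = 6.493 dB

6.493 dB


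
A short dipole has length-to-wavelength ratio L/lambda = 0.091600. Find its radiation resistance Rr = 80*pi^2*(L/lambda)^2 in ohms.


Rr = 80 * pi^2 * (0.091600)^2 = 80 * 9.869604 * 8.390560e-03 = 6.625 ohm

6.625 ohm


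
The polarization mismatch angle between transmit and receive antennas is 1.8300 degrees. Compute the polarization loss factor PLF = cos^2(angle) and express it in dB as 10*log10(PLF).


PLF_linear = cos^2(1.8300 deg) = 0.9989802
PLF_dB = 10 * log10(0.9989802) = -4.431e-03 dB

-4.431e-03 dB


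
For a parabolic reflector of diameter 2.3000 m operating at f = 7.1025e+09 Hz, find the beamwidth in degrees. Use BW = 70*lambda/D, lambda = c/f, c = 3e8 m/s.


lambda = c / f = 3.0000e+08 / 7.1025e+09 = 0.04223865 m
BW = 70 * 0.04223865 / 2.3000 = 1.286 deg

1.286 deg


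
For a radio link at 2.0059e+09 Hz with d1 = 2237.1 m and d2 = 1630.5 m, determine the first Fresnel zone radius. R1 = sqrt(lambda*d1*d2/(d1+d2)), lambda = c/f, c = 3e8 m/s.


lambda = c / f = 3.0000e+08 / 2.0059e+09 = 0.1495588 m
R1 = sqrt(0.1495588 * 2237.1 * 1630.5 / (2237.1 + 1630.5)) = 11.88 m

11.88 m


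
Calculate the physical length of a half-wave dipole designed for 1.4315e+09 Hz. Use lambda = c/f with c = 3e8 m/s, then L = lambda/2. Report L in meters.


lambda = c / f = 3.0000e+08 / 1.4315e+09 = 0.2095704 m
L = lambda / 2 = 0.2095704 / 2 = 0.1048 m

0.1048 m


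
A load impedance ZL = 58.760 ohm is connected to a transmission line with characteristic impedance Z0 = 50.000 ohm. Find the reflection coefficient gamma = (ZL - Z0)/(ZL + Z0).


gamma = (58.760 - 50.000) / (58.760 + 50.000) = 0.08054

0.08054


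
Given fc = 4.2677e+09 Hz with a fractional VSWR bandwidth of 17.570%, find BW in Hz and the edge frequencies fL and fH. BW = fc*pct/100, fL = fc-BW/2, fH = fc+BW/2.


BW = 4.2677e+09 * 17.570/100 = 7.498349e+08 Hz
fL = 4.2677e+09 - 7.498349e+08/2 = 3.893e+09 Hz
fH = 4.2677e+09 + 7.498349e+08/2 = 4.643e+09 Hz

BW=7.498e+08 Hz, fL=3.893e+09 Hz, fH=4.643e+09 Hz


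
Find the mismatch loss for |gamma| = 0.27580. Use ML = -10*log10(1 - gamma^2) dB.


ML = -10 * log10(1 - 0.27580^2) = -10 * log10(0.92393436) = 0.3436 dB

0.3436 dB


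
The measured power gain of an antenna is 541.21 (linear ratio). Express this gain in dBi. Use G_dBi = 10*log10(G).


G_dBi = 10 * log10(541.21) = 27.33 dBi

27.33 dBi


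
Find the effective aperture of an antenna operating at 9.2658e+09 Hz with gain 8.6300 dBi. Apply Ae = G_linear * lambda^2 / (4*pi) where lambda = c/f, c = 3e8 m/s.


lambda = c / f = 3.0000e+08 / 9.2658e+09 = 0.03237713 m
G_linear = 10^(8.6300/10) = 7.294575
Ae = G_linear * lambda^2 / (4*pi) = 7.294575 * 0.03237713^2 / (4*pi) = 6.085e-04 m^2

6.085e-04 m^2


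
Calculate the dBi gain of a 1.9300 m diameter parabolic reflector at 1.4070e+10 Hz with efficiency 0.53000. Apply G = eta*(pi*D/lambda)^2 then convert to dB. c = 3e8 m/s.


lambda = c / f = 3.0000e+08 / 1.4070e+10 = 0.02132196 m
G_linear = 0.53000 * (pi * 1.9300 / 0.02132196)^2 = 42858.40
G_dBi = 10 * log10(42858.40) = 46.32 dBi

46.32 dBi


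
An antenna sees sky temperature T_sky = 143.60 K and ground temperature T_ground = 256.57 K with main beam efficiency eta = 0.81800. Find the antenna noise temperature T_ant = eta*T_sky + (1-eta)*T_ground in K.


T_ant = 0.81800 * 143.60 + (1 - 0.81800) * 256.57 = 164.2 K

164.2 K


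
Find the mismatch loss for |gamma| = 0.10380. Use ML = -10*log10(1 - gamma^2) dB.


ML = -10 * log10(1 - 0.10380^2) = -10 * log10(0.98922556) = 0.04705 dB

0.04705 dB


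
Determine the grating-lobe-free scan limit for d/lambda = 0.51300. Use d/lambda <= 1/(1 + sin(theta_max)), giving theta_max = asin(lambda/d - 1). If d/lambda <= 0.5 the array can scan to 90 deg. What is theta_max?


lambda/d - 1 = 1/0.51300 - 1 = 0.9493177
theta_max = asin(0.9493177) = 71.68 deg

71.68 deg


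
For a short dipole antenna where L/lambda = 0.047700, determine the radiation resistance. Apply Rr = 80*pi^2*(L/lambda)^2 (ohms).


Rr = 80 * pi^2 * (0.047700)^2 = 80 * 9.869604 * 2.275290e-03 = 1.796 ohm

1.796 ohm


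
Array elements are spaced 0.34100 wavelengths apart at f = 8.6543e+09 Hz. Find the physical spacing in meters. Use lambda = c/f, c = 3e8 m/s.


lambda = c / f = 3.0000e+08 / 8.6543e+09 = 0.03466485 m
d = 0.34100 * 0.03466485 = 0.01182 m

0.01182 m


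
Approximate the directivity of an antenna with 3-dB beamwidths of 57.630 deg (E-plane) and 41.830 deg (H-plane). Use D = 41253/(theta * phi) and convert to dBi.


D_linear = 41253 / (57.630 * 41.830) = 17.11272
D_dBi = 10 * log10(17.11272) = 12.33 dBi

12.33 dBi


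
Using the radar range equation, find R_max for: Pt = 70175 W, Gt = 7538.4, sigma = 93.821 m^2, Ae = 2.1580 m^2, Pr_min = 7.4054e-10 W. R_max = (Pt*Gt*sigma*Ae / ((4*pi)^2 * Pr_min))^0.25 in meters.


R^4 = 70175*7538.4*93.821*2.1580 / ((4*pi)^2 * 7.4054e-10) = 9.158932e+17
R_max = 9.158932e+17^0.25 = 30936 m

30936 m


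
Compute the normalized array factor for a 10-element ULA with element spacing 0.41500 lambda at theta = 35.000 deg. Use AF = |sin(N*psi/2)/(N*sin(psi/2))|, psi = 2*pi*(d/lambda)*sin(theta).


psi = 2*pi*0.41500*sin(35.000 deg) = 1.495613 rad
AF = |sin(10*1.495613/2) / (10*sin(1.495613/2))| = 0.1368

0.1368


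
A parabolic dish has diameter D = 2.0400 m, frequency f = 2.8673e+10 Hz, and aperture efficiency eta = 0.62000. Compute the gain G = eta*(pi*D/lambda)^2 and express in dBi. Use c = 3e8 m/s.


lambda = c / f = 3.0000e+08 / 2.8673e+10 = 0.01046280 m
G_linear = 0.62000 * (pi * 2.0400 / 0.01046280)^2 = 232624.8
G_dBi = 10 * log10(232624.8) = 53.67 dBi

53.67 dBi


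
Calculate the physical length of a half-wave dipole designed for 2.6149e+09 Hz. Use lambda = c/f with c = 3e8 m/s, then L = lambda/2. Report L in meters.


lambda = c / f = 3.0000e+08 / 2.6149e+09 = 0.1147271 m
L = lambda / 2 = 0.1147271 / 2 = 0.05736 m

0.05736 m


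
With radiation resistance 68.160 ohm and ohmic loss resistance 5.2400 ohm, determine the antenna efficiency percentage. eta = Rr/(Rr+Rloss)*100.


eta = 68.160 / (68.160 + 5.2400) * 100 = 92.86%

92.86%


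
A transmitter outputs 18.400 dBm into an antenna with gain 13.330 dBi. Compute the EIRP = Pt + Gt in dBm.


EIRP = Pt + Gt = 18.400 + 13.330 = 31.73 dBm

31.73 dBm


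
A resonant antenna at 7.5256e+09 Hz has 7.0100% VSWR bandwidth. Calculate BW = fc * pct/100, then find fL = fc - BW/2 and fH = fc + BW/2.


BW = 7.5256e+09 * 7.0100/100 = 5.275446e+08 Hz
fL = 7.5256e+09 - 5.275446e+08/2 = 7.262e+09 Hz
fH = 7.5256e+09 + 5.275446e+08/2 = 7.789e+09 Hz

BW=5.275e+08 Hz, fL=7.262e+09 Hz, fH=7.789e+09 Hz


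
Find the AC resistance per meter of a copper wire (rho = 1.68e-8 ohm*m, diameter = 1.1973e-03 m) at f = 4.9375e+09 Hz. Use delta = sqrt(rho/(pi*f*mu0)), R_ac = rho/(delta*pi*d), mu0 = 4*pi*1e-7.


delta = sqrt(1.68e-8 / (pi * 4.9375e+09 * 4*pi*1e-7)) = 9.283703e-07 m
R_ac = 1.68e-8 / (9.283703e-07 * pi * 1.1973e-03) = 4.811 ohm/m

4.811 ohm/m


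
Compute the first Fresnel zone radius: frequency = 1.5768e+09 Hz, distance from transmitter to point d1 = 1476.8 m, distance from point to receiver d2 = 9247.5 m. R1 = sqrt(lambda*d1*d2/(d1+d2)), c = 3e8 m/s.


lambda = c / f = 3.0000e+08 / 1.5768e+09 = 0.1902588 m
R1 = sqrt(0.1902588 * 1476.8 * 9247.5 / (1476.8 + 9247.5)) = 15.57 m

15.57 m


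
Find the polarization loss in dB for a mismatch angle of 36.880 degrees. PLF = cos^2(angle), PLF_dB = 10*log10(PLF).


PLF_linear = cos^2(36.880 deg) = 0.6398307
PLF_dB = 10 * log10(0.6398307) = -1.939 dB

-1.939 dB


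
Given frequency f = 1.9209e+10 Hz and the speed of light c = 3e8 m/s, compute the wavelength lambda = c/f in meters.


lambda = c / f = 3.0000e+08 / 1.9209e+10 = 0.01562 m

0.01562 m


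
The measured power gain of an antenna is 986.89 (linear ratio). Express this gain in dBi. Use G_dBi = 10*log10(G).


G_dBi = 10 * log10(986.89) = 29.94 dBi

29.94 dBi


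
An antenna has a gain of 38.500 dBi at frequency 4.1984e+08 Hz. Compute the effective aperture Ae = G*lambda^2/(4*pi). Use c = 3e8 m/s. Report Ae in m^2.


lambda = c / f = 3.0000e+08 / 4.1984e+08 = 0.7145579 m
G_linear = 10^(38.500/10) = 7079.458
Ae = G_linear * lambda^2 / (4*pi) = 7079.458 * 0.7145579^2 / (4*pi) = 287.7 m^2

287.7 m^2


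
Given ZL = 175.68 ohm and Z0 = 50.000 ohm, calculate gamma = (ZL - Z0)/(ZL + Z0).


gamma = (175.68 - 50.000) / (175.68 + 50.000) = 0.5569

0.5569


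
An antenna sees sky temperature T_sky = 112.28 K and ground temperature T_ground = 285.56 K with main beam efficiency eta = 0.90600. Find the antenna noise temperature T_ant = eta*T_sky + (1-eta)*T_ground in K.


T_ant = 0.90600 * 112.28 + (1 - 0.90600) * 285.56 = 128.6 K

128.6 K


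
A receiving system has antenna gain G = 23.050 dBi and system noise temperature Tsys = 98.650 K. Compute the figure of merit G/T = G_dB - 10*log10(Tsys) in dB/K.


G/T = 23.050 - 10*log10(98.650) = 23.050 - 19.94097 = 3.109 dB/K

3.109 dB/K


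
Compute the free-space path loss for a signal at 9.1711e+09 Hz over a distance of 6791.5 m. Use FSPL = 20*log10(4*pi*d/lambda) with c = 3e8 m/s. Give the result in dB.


lambda = c / f = 3.0000e+08 / 9.1711e+09 = 0.03271145 m
FSPL = 20 * log10(4*pi*6791.5/0.03271145) = 128.3 dB

128.3 dB


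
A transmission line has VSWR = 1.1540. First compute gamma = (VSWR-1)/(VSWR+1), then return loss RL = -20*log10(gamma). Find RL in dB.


gamma = (1.1540 - 1) / (1.1540 + 1) = 0.07149489
RL = -20 * log10(0.07149489) = 22.91 dB

22.91 dB
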